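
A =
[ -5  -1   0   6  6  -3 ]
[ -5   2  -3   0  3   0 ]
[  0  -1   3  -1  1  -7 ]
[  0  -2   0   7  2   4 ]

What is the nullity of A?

Row reduce to echelon form.
R2 ← R2 − R1: [0, 3, -3, -6, -3, 3]
R3 ← R3 + (1/3)·R2: [0, 0, 2, -3, 0, -6]
R4 ← R4 + (2/3)·R2: [0, 0, -2, 3, 0, 6]
R4 ← R4 + R3: [0, 0, 0, 0, 0, 0]
3 nonzero rows, so rank(A) = 3.
A has 6 columns; by rank–nullity, nullity = 6 − 3 = 3.

3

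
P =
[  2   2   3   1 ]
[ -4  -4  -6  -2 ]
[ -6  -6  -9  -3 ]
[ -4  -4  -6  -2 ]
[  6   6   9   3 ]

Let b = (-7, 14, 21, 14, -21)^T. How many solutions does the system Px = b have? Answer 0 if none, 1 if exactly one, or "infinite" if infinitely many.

infinite

Row reduce the augmented matrix [P | b].
R2 ← R2 + (2)·R1: [0, 0, 0, 0, 0]
R3 ← R3 + (3)·R1: [0, 0, 0, 0, 0]
R4 ← R4 + (2)·R1: [0, 0, 0, 0, 0]
R5 ← R5 − (3)·R1: [0, 0, 0, 0, 0]
The echelon form has 1 nonzero rows, and every pivot lies in the first 4 columns, so rank(P) = rank([P|b]) = 1.
The system is consistent.
rank = 1 < 4 unknowns, so there are infinitely many solutions.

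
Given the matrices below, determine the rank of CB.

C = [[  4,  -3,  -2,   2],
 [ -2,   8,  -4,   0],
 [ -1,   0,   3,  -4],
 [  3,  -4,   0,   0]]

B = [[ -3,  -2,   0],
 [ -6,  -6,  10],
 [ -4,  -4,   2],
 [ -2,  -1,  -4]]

3

First compute CB:
[[ 10,  16, -42],
 [-26, -28,  72],
 [ -1,  -6,  22],
 [ 15,  18, -40]]
Now row reduce the product.
R2 ← R2 + (13/5)·R1: [0, 68/5, -186/5]
R3 ← R3 + (1/10)·R1: [0, -22/5, 89/5]
R4 ← R4 − (3/2)·R1: [0, -6, 23]
R3 ← R3 + (11/34)·R2: [0, 0, 98/17]
R4 ← R4 + (15/34)·R2: [0, 0, 112/17]
R4 ← R4 − (8/7)·R3: [0, 0, 0]
3 nonzero rows, so rank(CB) = 3.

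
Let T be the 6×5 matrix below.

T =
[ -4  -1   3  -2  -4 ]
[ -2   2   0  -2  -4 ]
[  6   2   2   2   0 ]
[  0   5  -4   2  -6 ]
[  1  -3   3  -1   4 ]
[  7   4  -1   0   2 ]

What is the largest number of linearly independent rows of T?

Row reduce to echelon form.
R2 ← R2 − (1/2)·R1: [0, 5/2, -3/2, -1, -2]
R3 ← R3 + (3/2)·R1: [0, 1/2, 13/2, -1, -6]
R5 ← R5 + (1/4)·R1: [0, -13/4, 15/4, -3/2, 3]
R6 ← R6 + (7/4)·R1: [0, 9/4, 17/4, -7/2, -5]
R3 ← R3 − (1/5)·R2: [0, 0, 34/5, -4/5, -28/5]
R4 ← R4 − (2)·R2: [0, 0, -1, 4, -2]
R5 ← R5 + (13/10)·R2: [0, 0, 9/5, -14/5, 2/5]
R6 ← R6 − (9/10)·R2: [0, 0, 28/5, -13/5, -16/5]
R4 ← R4 + (5/34)·R3: [0, 0, 0, 66/17, -48/17]
R5 ← R5 − (9/34)·R3: [0, 0, 0, -44/17, 32/17]
R6 ← R6 − (14/17)·R3: [0, 0, 0, -33/17, 24/17]
R5 ← R5 + (2/3)·R4: [0, 0, 0, 0, 0]
R6 ← R6 + (1/2)·R4: [0, 0, 0, 0, 0]
Echelon form has 4 nonzero rows, so rank(T) = 4.
The rank gives the maximum number of linearly independent rows: 4.

4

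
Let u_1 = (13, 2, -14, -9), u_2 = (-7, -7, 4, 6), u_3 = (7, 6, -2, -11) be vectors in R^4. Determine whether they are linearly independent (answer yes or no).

yes

Form the matrix with these vectors as rows and row reduce.
R2 ← R2 + (7/13)·R1: [0, -77/13, -46/13, 15/13]
R3 ← R3 − (7/13)·R1: [0, 64/13, 72/13, -80/13]
R3 ← R3 + (64/77)·R2: [0, 0, 200/77, -400/77]
3 nonzero rows, so the 3 vectors span a space of dimension 3.
Since 3 = 3, the vectors are linearly independent.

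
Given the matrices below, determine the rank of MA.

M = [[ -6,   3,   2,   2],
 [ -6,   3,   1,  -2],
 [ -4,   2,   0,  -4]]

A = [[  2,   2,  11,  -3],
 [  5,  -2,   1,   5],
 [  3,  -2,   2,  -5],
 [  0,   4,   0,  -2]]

2

First compute MA:
[[  9, -14, -59,  19],
 [  6, -28, -61,  32],
 [  2, -28, -42,  30]]
Now row reduce the product.
R2 ← R2 − (2/3)·R1: [0, -56/3, -65/3, 58/3]
R3 ← R3 − (2/9)·R1: [0, -224/9, -260/9, 232/9]
R3 ← R3 − (4/3)·R2: [0, 0, 0, 0]
2 nonzero rows, so rank(MA) = 2.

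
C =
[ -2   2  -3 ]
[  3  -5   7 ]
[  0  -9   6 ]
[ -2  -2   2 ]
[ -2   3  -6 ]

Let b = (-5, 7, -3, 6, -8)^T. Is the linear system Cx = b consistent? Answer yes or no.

Row reduce the augmented matrix [C | b].
R2 ← R2 + (3/2)·R1: [0, -2, 5/2, -1/2]
R4 ← R4 − R1: [0, -4, 5, 11]
R5 ← R5 − R1: [0, 1, -3, -3]
R3 ← R3 − (9/2)·R2: [0, 0, -21/4, -3/4]
R4 ← R4 − (2)·R2: [0, 0, 0, 12]
R5 ← R5 + (1/2)·R2: [0, 0, -7/4, -13/4]
R5 ← R5 − (1/3)·R3: [0, 0, 0, -3]
R5 ← R5 + (1/4)·R4: [0, 0, 0, 0]
The echelon form has 4 nonzero rows; the last pivot sits in the augmented column, so rank(C) = 3 but rank([C|b]) = 4.
Since the ranks differ, the system is inconsistent.

no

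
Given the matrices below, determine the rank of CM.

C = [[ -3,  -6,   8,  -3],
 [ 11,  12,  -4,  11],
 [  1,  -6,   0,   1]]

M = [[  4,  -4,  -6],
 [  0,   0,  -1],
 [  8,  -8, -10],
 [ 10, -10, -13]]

2

First compute CM:
[[ 22, -22, -17],
 [122, -122, -181],
 [ 14, -14, -13]]
Now row reduce the product.
R2 ← R2 − (61/11)·R1: [0, 0, -954/11]
R3 ← R3 − (7/11)·R1: [0, 0, -24/11]
R3 ← R3 − (4/159)·R2: [0, 0, 0]
2 nonzero rows, so rank(CM) = 2.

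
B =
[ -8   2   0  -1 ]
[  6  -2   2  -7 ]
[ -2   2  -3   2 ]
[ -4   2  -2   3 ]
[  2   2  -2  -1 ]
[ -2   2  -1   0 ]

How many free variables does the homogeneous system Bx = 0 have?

0

Row reduce to echelon form.
R2 ← R2 + (3/4)·R1: [0, -1/2, 2, -31/4]
R3 ← R3 − (1/4)·R1: [0, 3/2, -3, 9/4]
R4 ← R4 − (1/2)·R1: [0, 1, -2, 7/2]
R5 ← R5 + (1/4)·R1: [0, 5/2, -2, -5/4]
R6 ← R6 − (1/4)·R1: [0, 3/2, -1, 1/4]
R3 ← R3 + (3)·R2: [0, 0, 3, -21]
R4 ← R4 + (2)·R2: [0, 0, 2, -12]
R5 ← R5 + (5)·R2: [0, 0, 8, -40]
R6 ← R6 + (3)·R2: [0, 0, 5, -23]
R4 ← R4 − (2/3)·R3: [0, 0, 0, 2]
R5 ← R5 − (8/3)·R3: [0, 0, 0, 16]
R6 ← R6 − (5/3)·R3: [0, 0, 0, 12]
R5 ← R5 − (8)·R4: [0, 0, 0, 0]
R6 ← R6 − (6)·R4: [0, 0, 0, 0]
4 nonzero rows, so rank(B) = 4.
B has 4 columns; by rank–nullity, nullity = 4 − 4 = 0.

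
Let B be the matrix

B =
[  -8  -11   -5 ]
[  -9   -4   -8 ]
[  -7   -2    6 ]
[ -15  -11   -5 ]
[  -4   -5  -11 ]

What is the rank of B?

3

Row reduce to echelon form.
R2 ← R2 − (9/8)·R1: [0, 67/8, -19/8]
R3 ← R3 − (7/8)·R1: [0, 61/8, 83/8]
R4 ← R4 − (15/8)·R1: [0, 77/8, 35/8]
R5 ← R5 − (1/2)·R1: [0, 1/2, -17/2]
R3 ← R3 − (61/67)·R2: [0, 0, 840/67]
R4 ← R4 − (77/67)·R2: [0, 0, 476/67]
R5 ← R5 − (4/67)·R2: [0, 0, -560/67]
R4 ← R4 − (17/30)·R3: [0, 0, 0]
R5 ← R5 + (2/3)·R3: [0, 0, 0]
Echelon form has 3 nonzero rows, so rank(B) = 3.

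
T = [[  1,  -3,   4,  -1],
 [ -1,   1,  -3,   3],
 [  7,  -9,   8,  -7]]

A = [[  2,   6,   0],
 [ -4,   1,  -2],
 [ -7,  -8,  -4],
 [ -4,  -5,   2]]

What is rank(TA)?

3

First compute TA:
[[-10, -24, -12],
 [  3,   4,  16],
 [ 22,   4, -28]]
Now row reduce the product.
R2 ← R2 + (3/10)·R1: [0, -16/5, 62/5]
R3 ← R3 + (11/5)·R1: [0, -244/5, -272/5]
R3 ← R3 − (61/4)·R2: [0, 0, -487/2]
3 nonzero rows, so rank(TA) = 3.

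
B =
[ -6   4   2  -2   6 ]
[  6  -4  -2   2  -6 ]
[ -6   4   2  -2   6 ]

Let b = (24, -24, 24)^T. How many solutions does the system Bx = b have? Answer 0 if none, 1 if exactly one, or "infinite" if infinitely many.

infinite

Row reduce the augmented matrix [B | b].
R2 ← R2 + R1: [0, 0, 0, 0, 0, 0]
R3 ← R3 − R1: [0, 0, 0, 0, 0, 0]
The echelon form has 1 nonzero rows, and every pivot lies in the first 5 columns, so rank(B) = rank([B|b]) = 1.
The system is consistent.
rank = 1 < 5 unknowns, so there are infinitely many solutions.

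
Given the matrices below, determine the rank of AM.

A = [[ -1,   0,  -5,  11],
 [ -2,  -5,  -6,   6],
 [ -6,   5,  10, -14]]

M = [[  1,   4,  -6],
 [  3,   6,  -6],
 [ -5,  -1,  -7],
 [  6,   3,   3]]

First compute AM:
[[ 90,  34,  74],
 [ 49, -14, 102],
 [-125, -46, -106]]
Now row reduce the product.
R2 ← R2 − (49/90)·R1: [0, -1463/45, 2777/45]
R3 ← R3 + (25/18)·R1: [0, 11/9, -29/9]
R3 ← R3 + (5/133)·R2: [0, 0, -120/133]
3 nonzero rows, so rank(AM) = 3.

3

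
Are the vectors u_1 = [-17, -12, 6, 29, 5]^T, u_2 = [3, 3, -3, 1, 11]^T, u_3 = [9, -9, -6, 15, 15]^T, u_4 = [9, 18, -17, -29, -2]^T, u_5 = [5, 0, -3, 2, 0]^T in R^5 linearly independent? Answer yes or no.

Form the matrix with these vectors as rows and row reduce.
R2 ← R2 + (3/17)·R1: [0, 15/17, -33/17, 104/17, 202/17]
R3 ← R3 + (9/17)·R1: [0, -261/17, -48/17, 516/17, 300/17]
R4 ← R4 + (9/17)·R1: [0, 198/17, -235/17, -232/17, 11/17]
R5 ← R5 + (5/17)·R1: [0, -60/17, -21/17, 179/17, 25/17]
R3 ← R3 + (87/5)·R2: [0, 0, -183/5, 684/5, 1122/5]
R4 ← R4 − (66/5)·R2: [0, 0, 59/5, -472/5, -781/5]
R5 ← R5 + (4)·R2: [0, 0, -9, 35, 49]
R4 ← R4 + (59/183)·R3: [0, 0, 0, -3068/61, -5115/61]
R5 ← R5 − (15/61)·R3: [0, 0, 0, 83/61, -377/61]
R5 ← R5 + (83/3068)·R4: [0, 0, 0, 0, -25921/3068]
5 nonzero rows, so the 5 vectors span a space of dimension 5.
Since 5 = 5, the vectors are linearly independent.

yes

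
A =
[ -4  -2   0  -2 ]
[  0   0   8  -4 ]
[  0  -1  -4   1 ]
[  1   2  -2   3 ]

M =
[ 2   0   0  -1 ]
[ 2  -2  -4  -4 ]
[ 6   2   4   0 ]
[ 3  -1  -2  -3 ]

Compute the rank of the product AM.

First compute AM:
[[-18,   6,  12,  18],
 [ 36,  20,  40,  12],
 [-23,  -7, -14,   1],
 [  3, -11, -22, -18]]
Now row reduce the product.
R2 ← R2 + (2)·R1: [0, 32, 64, 48]
R3 ← R3 − (23/18)·R1: [0, -44/3, -88/3, -22]
R4 ← R4 + (1/6)·R1: [0, -10, -20, -15]
R3 ← R3 + (11/24)·R2: [0, 0, 0, 0]
R4 ← R4 + (5/16)·R2: [0, 0, 0, 0]
2 nonzero rows, so rank(AM) = 2.

2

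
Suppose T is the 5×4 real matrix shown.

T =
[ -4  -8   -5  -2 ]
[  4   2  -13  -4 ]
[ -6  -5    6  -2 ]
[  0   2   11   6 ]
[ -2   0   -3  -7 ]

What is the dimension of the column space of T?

3

Row reduce to echelon form.
R2 ← R2 + R1: [0, -6, -18, -6]
R3 ← R3 − (3/2)·R1: [0, 7, 27/2, 1]
R5 ← R5 − (1/2)·R1: [0, 4, -1/2, -6]
R3 ← R3 + (7/6)·R2: [0, 0, -15/2, -6]
R4 ← R4 + (1/3)·R2: [0, 0, 5, 4]
R5 ← R5 + (2/3)·R2: [0, 0, -25/2, -10]
R4 ← R4 + (2/3)·R3: [0, 0, 0, 0]
R5 ← R5 − (5/3)·R3: [0, 0, 0, 0]
Echelon form has 3 nonzero rows, so rank(T) = 3.
The column space has dimension equal to the rank: 3.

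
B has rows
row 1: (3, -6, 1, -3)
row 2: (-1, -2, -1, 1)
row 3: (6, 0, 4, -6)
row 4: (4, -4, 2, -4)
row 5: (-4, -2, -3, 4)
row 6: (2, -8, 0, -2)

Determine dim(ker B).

2

Row reduce to echelon form.
R2 ← R2 + (1/3)·R1: [0, -4, -2/3, 0]
R3 ← R3 − (2)·R1: [0, 12, 2, 0]
R4 ← R4 − (4/3)·R1: [0, 4, 2/3, 0]
R5 ← R5 + (4/3)·R1: [0, -10, -5/3, 0]
R6 ← R6 − (2/3)·R1: [0, -4, -2/3, 0]
R3 ← R3 + (3)·R2: [0, 0, 0, 0]
R4 ← R4 + R2: [0, 0, 0, 0]
R5 ← R5 − (5/2)·R2: [0, 0, 0, 0]
R6 ← R6 − R2: [0, 0, 0, 0]
2 nonzero rows, so rank(B) = 2.
B has 4 columns; by rank–nullity, nullity = 4 − 2 = 2.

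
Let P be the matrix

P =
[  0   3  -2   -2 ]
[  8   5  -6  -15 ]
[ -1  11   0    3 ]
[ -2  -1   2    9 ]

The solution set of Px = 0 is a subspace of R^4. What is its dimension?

0

Row reduce to echelon form.
Swap R1 ↔ R2
R3 ← R3 + (1/8)·R1: [0, 93/8, -3/4, 9/8]
R4 ← R4 + (1/4)·R1: [0, 1/4, 1/2, 21/4]
R3 ← R3 − (31/8)·R2: [0, 0, 7, 71/8]
R4 ← R4 − (1/12)·R2: [0, 0, 2/3, 65/12]
R4 ← R4 − (2/21)·R3: [0, 0, 0, 32/7]
4 nonzero rows, so rank(P) = 4.
P has 4 columns; by rank–nullity, nullity = 4 − 4 = 0.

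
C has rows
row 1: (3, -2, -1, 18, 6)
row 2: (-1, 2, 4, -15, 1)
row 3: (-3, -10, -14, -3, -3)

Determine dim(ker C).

Row reduce to echelon form.
R2 ← R2 + (1/3)·R1: [0, 4/3, 11/3, -9, 3]
R3 ← R3 + R1: [0, -12, -15, 15, 3]
R3 ← R3 + (9)·R2: [0, 0, 18, -66, 30]
3 nonzero rows, so rank(C) = 3.
C has 5 columns; by rank–nullity, nullity = 5 − 3 = 2.

2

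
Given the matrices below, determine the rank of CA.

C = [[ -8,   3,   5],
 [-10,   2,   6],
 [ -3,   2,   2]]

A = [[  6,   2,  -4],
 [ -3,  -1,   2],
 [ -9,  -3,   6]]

1

First compute CA:
[[-102, -34,  68],
 [-120, -40,  80],
 [-42, -14,  28]]
Now row reduce the product.
R2 ← R2 − (20/17)·R1: [0, 0, 0]
R3 ← R3 − (7/17)·R1: [0, 0, 0]
1 nonzero row, so rank(CA) = 1.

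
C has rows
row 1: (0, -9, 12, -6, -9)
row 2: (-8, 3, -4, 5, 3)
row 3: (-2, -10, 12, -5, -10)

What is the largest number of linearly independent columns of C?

Row reduce to echelon form.
Swap R1 ↔ R2
R3 ← R3 − (1/4)·R1: [0, -43/4, 13, -25/4, -43/4]
R3 ← R3 − (43/36)·R2: [0, 0, -4/3, 11/12, 0]
Echelon form has 3 nonzero rows, so rank(C) = 3.
The rank gives the maximum number of linearly independent columns: 3.

3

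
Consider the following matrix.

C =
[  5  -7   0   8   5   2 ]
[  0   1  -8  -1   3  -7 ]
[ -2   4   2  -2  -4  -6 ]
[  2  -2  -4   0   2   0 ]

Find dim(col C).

Row reduce to echelon form.
R3 ← R3 + (2/5)·R1: [0, 6/5, 2, 6/5, -2, -26/5]
R4 ← R4 − (2/5)·R1: [0, 4/5, -4, -16/5, 0, -4/5]
R3 ← R3 − (6/5)·R2: [0, 0, 58/5, 12/5, -28/5, 16/5]
R4 ← R4 − (4/5)·R2: [0, 0, 12/5, -12/5, -12/5, 24/5]
R4 ← R4 − (6/29)·R3: [0, 0, 0, -84/29, -36/29, 120/29]
Echelon form has 4 nonzero rows, so rank(C) = 4.
The column space has dimension equal to the rank: 4.

4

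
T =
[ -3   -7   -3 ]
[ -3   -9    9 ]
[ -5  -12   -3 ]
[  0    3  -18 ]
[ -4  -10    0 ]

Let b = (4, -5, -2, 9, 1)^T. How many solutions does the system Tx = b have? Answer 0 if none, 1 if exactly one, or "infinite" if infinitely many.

Row reduce the augmented matrix [T | b].
R2 ← R2 − R1: [0, -2, 12, -9]
R3 ← R3 − (5/3)·R1: [0, -1/3, 2, -26/3]
R5 ← R5 − (4/3)·R1: [0, -2/3, 4, -13/3]
R3 ← R3 − (1/6)·R2: [0, 0, 0, -43/6]
R4 ← R4 + (3/2)·R2: [0, 0, 0, -9/2]
R5 ← R5 − (1/3)·R2: [0, 0, 0, -4/3]
R4 ← R4 − (27/43)·R3: [0, 0, 0, 0]
R5 ← R5 − (8/43)·R3: [0, 0, 0, 0]
The echelon form has 3 nonzero rows; the last pivot sits in the augmented column, so rank(T) = 2 but rank([T|b]) = 3.
Since the ranks differ, the system is inconsistent.
It has no solutions.

0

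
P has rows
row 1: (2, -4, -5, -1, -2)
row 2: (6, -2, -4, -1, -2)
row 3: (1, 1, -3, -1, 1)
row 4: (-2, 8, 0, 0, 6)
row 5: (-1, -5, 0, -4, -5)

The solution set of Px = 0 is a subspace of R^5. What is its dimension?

1

Row reduce to echelon form.
R2 ← R2 − (3)·R1: [0, 10, 11, 2, 4]
R3 ← R3 − (1/2)·R1: [0, 3, -1/2, -1/2, 2]
R4 ← R4 + R1: [0, 4, -5, -1, 4]
R5 ← R5 + (1/2)·R1: [0, -7, -5/2, -9/2, -6]
R3 ← R3 − (3/10)·R2: [0, 0, -19/5, -11/10, 4/5]
R4 ← R4 − (2/5)·R2: [0, 0, -47/5, -9/5, 12/5]
R5 ← R5 + (7/10)·R2: [0, 0, 26/5, -31/10, -16/5]
R4 ← R4 − (47/19)·R3: [0, 0, 0, 35/38, 8/19]
R5 ← R5 + (26/19)·R3: [0, 0, 0, -175/38, -40/19]
R5 ← R5 + (5)·R4: [0, 0, 0, 0, 0]
4 nonzero rows, so rank(P) = 4.
P has 5 columns; by rank–nullity, nullity = 5 − 4 = 1.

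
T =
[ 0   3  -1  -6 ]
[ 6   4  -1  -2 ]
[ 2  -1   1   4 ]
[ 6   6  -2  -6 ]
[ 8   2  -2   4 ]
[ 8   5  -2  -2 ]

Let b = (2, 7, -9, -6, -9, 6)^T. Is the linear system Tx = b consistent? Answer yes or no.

no

Row reduce the augmented matrix [T | b].
Swap R1 ↔ R2
R3 ← R3 − (1/3)·R1: [0, -7/3, 4/3, 14/3, -34/3]
R4 ← R4 − R1: [0, 2, -1, -4, -13]
R5 ← R5 − (4/3)·R1: [0, -10/3, -2/3, 20/3, -55/3]
R6 ← R6 − (4/3)·R1: [0, -1/3, -2/3, 2/3, -10/3]
R3 ← R3 + (7/9)·R2: [0, 0, 5/9, 0, -88/9]
R4 ← R4 − (2/3)·R2: [0, 0, -1/3, 0, -43/3]
R5 ← R5 + (10/9)·R2: [0, 0, -16/9, 0, -145/9]
R6 ← R6 + (1/9)·R2: [0, 0, -7/9, 0, -28/9]
R4 ← R4 + (3/5)·R3: [0, 0, 0, 0, -101/5]
R5 ← R5 + (16/5)·R3: [0, 0, 0, 0, -237/5]
R6 ← R6 + (7/5)·R3: [0, 0, 0, 0, -84/5]
R5 ← R5 − (237/101)·R4: [0, 0, 0, 0, 0]
R6 ← R6 − (84/101)·R4: [0, 0, 0, 0, 0]
The echelon form has 4 nonzero rows; the last pivot sits in the augmented column, so rank(T) = 3 but rank([T|b]) = 4.
Since the ranks differ, the system is inconsistent.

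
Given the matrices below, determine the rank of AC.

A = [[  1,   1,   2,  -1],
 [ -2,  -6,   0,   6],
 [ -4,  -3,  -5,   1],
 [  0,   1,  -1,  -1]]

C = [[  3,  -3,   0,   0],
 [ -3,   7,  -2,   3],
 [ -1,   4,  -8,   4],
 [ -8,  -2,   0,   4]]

3

First compute AC:
[[  6,  14, -18,   7],
 [-36, -48,  12,   6],
 [ -6, -31,  46, -25],
 [  6,   5,   6,  -5]]
Now row reduce the product.
R2 ← R2 + (6)·R1: [0, 36, -96, 48]
R3 ← R3 + R1: [0, -17, 28, -18]
R4 ← R4 − R1: [0, -9, 24, -12]
R3 ← R3 + (17/36)·R2: [0, 0, -52/3, 14/3]
R4 ← R4 + (1/4)·R2: [0, 0, 0, 0]
3 nonzero rows, so rank(AC) = 3.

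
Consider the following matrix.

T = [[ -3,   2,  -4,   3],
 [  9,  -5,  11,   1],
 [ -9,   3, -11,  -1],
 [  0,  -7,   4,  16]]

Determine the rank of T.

4

Row reduce to echelon form.
R2 ← R2 + (3)·R1: [0, 1, -1, 10]
R3 ← R3 − (3)·R1: [0, -3, 1, -10]
R3 ← R3 + (3)·R2: [0, 0, -2, 20]
R4 ← R4 + (7)·R2: [0, 0, -3, 86]
R4 ← R4 − (3/2)·R3: [0, 0, 0, 56]
Echelon form has 4 nonzero rows, so rank(T) = 4.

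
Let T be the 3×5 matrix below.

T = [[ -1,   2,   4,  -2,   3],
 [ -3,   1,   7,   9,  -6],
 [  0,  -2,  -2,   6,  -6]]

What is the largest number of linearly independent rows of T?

2

Row reduce to echelon form.
R2 ← R2 − (3)·R1: [0, -5, -5, 15, -15]
R3 ← R3 − (2/5)·R2: [0, 0, 0, 0, 0]
Echelon form has 2 nonzero rows, so rank(T) = 2.
The rank gives the maximum number of linearly independent rows: 2.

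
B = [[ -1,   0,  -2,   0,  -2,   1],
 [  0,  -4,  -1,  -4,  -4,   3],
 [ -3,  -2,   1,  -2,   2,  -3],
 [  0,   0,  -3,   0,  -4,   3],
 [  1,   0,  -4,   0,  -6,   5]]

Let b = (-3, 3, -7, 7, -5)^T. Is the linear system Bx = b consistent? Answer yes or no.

Row reduce the augmented matrix [B | b].
R3 ← R3 − (3)·R1: [0, -2, 7, -2, 8, -6, 2]
R5 ← R5 + R1: [0, 0, -6, 0, -8, 6, -8]
R3 ← R3 − (1/2)·R2: [0, 0, 15/2, 0, 10, -15/2, 1/2]
R4 ← R4 + (2/5)·R3: [0, 0, 0, 0, 0, 0, 36/5]
R5 ← R5 + (4/5)·R3: [0, 0, 0, 0, 0, 0, -38/5]
R5 ← R5 + (19/18)·R4: [0, 0, 0, 0, 0, 0, 0]
The echelon form has 4 nonzero rows; the last pivot sits in the augmented column, so rank(B) = 3 but rank([B|b]) = 4.
Since the ranks differ, the system is inconsistent.

no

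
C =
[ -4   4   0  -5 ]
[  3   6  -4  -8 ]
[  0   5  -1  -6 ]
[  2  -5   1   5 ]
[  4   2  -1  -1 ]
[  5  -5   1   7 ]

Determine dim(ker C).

0

Row reduce to echelon form.
R2 ← R2 + (3/4)·R1: [0, 9, -4, -47/4]
R4 ← R4 + (1/2)·R1: [0, -3, 1, 5/2]
R5 ← R5 + R1: [0, 6, -1, -6]
R6 ← R6 + (5/4)·R1: [0, 0, 1, 3/4]
R3 ← R3 − (5/9)·R2: [0, 0, 11/9, 19/36]
R4 ← R4 + (1/3)·R2: [0, 0, -1/3, -17/12]
R5 ← R5 − (2/3)·R2: [0, 0, 5/3, 11/6]
R4 ← R4 + (3/11)·R3: [0, 0, 0, -14/11]
R5 ← R5 − (15/11)·R3: [0, 0, 0, 49/44]
R6 ← R6 − (9/11)·R3: [0, 0, 0, 7/22]
R5 ← R5 + (7/8)·R4: [0, 0, 0, 0]
R6 ← R6 + (1/4)·R4: [0, 0, 0, 0]
4 nonzero rows, so rank(C) = 4.
C has 4 columns; by rank–nullity, nullity = 4 − 4 = 0.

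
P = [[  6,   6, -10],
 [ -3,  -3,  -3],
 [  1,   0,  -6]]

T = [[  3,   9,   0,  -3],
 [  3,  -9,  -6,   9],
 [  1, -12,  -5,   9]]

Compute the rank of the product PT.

First compute PT:
[[ 26, 120,  14, -54],
 [-21,  36,  33, -45],
 [ -3,  81,  30, -57]]
Now row reduce the product.
R2 ← R2 + (21/26)·R1: [0, 1728/13, 576/13, -1152/13]
R3 ← R3 + (3/26)·R1: [0, 1233/13, 411/13, -822/13]
R3 ← R3 − (137/192)·R2: [0, 0, 0, 0]
2 nonzero rows, so rank(PT) = 2.

2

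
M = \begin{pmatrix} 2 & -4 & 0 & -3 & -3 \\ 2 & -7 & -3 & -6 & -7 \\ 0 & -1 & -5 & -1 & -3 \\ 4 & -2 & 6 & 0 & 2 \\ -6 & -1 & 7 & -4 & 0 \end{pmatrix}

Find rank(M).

Row reduce to echelon form.
R2 ← R2 − R1: [0, -3, -3, -3, -4]
R4 ← R4 − (2)·R1: [0, 6, 6, 6, 8]
R5 ← R5 + (3)·R1: [0, -13, 7, -13, -9]
R3 ← R3 − (1/3)·R2: [0, 0, -4, 0, -5/3]
R4 ← R4 + (2)·R2: [0, 0, 0, 0, 0]
R5 ← R5 − (13/3)·R2: [0, 0, 20, 0, 25/3]
R5 ← R5 + (5)·R3: [0, 0, 0, 0, 0]
Echelon form has 3 nonzero rows, so rank(M) = 3.

3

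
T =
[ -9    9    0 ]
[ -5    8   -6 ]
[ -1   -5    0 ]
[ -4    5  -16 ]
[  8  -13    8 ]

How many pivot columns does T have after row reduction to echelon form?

3

Row reduce to echelon form.
R2 ← R2 − (5/9)·R1: [0, 3, -6]
R3 ← R3 − (1/9)·R1: [0, -6, 0]
R4 ← R4 − (4/9)·R1: [0, 1, -16]
R5 ← R5 + (8/9)·R1: [0, -5, 8]
R3 ← R3 + (2)·R2: [0, 0, -12]
R4 ← R4 − (1/3)·R2: [0, 0, -14]
R5 ← R5 + (5/3)·R2: [0, 0, -2]
R4 ← R4 − (7/6)·R3: [0, 0, 0]
R5 ← R5 − (1/6)·R3: [0, 0, 0]
Echelon form has 3 nonzero rows, so rank(T) = 3.
Each nonzero row contributes one pivot column: 3 pivot columns.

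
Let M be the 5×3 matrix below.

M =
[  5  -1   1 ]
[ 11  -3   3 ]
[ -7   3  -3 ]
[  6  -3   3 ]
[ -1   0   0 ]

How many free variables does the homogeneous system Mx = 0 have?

1

Row reduce to echelon form.
R2 ← R2 − (11/5)·R1: [0, -4/5, 4/5]
R3 ← R3 + (7/5)·R1: [0, 8/5, -8/5]
R4 ← R4 − (6/5)·R1: [0, -9/5, 9/5]
R5 ← R5 + (1/5)·R1: [0, -1/5, 1/5]
R3 ← R3 + (2)·R2: [0, 0, 0]
R4 ← R4 − (9/4)·R2: [0, 0, 0]
R5 ← R5 − (1/4)·R2: [0, 0, 0]
2 nonzero rows, so rank(M) = 2.
M has 3 columns; by rank–nullity, nullity = 3 − 2 = 1.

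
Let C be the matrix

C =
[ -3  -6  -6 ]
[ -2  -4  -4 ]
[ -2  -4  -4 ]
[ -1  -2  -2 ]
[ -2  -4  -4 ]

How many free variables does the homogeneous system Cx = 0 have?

2

Row reduce to echelon form.
R2 ← R2 − (2/3)·R1: [0, 0, 0]
R3 ← R3 − (2/3)·R1: [0, 0, 0]
R4 ← R4 − (1/3)·R1: [0, 0, 0]
R5 ← R5 − (2/3)·R1: [0, 0, 0]
1 nonzero row, so rank(C) = 1.
C has 3 columns; by rank–nullity, nullity = 3 − 1 = 2.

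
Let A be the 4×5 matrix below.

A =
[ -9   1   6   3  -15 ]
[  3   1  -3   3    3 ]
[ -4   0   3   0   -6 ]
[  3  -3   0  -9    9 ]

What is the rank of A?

Row reduce to echelon form.
R2 ← R2 + (1/3)·R1: [0, 4/3, -1, 4, -2]
R3 ← R3 − (4/9)·R1: [0, -4/9, 1/3, -4/3, 2/3]
R4 ← R4 + (1/3)·R1: [0, -8/3, 2, -8, 4]
R3 ← R3 + (1/3)·R2: [0, 0, 0, 0, 0]
R4 ← R4 + (2)·R2: [0, 0, 0, 0, 0]
Echelon form has 2 nonzero rows, so rank(A) = 2.

2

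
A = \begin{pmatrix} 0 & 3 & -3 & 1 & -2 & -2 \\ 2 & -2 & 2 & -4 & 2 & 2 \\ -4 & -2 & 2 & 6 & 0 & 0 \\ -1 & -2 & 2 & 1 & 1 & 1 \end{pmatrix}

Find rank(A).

2

Row reduce to echelon form.
Swap R1 ↔ R2
R3 ← R3 + (2)·R1: [0, -6, 6, -2, 4, 4]
R4 ← R4 + (1/2)·R1: [0, -3, 3, -1, 2, 2]
R3 ← R3 + (2)·R2: [0, 0, 0, 0, 0, 0]
R4 ← R4 + R2: [0, 0, 0, 0, 0, 0]
Echelon form has 2 nonzero rows, so rank(A) = 2.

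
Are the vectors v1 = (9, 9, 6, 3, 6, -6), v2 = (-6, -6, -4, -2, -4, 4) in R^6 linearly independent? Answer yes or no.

no

Form the matrix with these vectors as rows and row reduce.
R2 ← R2 + (2/3)·R1: [0, 0, 0, 0, 0, 0]
1 nonzero row, so the 2 vectors span a space of dimension 1.
Since 1 < 2, the vectors are linearly dependent.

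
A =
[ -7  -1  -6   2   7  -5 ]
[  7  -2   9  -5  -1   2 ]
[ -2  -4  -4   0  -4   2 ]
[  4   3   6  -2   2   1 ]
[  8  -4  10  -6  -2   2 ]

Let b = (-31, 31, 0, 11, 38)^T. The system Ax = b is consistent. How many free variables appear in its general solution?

2

Row reduce the augmented matrix [A | b].
R2 ← R2 + R1: [0, -3, 3, -3, 6, -3, 0]
R3 ← R3 − (2/7)·R1: [0, -26/7, -16/7, -4/7, -6, 24/7, 62/7]
R4 ← R4 + (4/7)·R1: [0, 17/7, 18/7, -6/7, 6, -13/7, -47/7]
R5 ← R5 + (8/7)·R1: [0, -36/7, 22/7, -26/7, 6, -26/7, 18/7]
R3 ← R3 − (26/21)·R2: [0, 0, -6, 22/7, -94/7, 50/7, 62/7]
R4 ← R4 + (17/21)·R2: [0, 0, 5, -23/7, 76/7, -30/7, -47/7]
R5 ← R5 − (12/7)·R2: [0, 0, -2, 10/7, -30/7, 10/7, 18/7]
R4 ← R4 + (5/6)·R3: [0, 0, 0, -2/3, -1/3, 5/3, 2/3]
R5 ← R5 − (1/3)·R3: [0, 0, 0, 8/21, 4/21, -20/21, -8/21]
R5 ← R5 + (4/7)·R4: [0, 0, 0, 0, 0, 0, 0]
The echelon form has 4 nonzero rows, and every pivot lies in the first 6 columns, so rank(A) = rank([A|b]) = 4.
The system is consistent.
Free variables = (unknowns) − (rank) = 6 − 4 = 2.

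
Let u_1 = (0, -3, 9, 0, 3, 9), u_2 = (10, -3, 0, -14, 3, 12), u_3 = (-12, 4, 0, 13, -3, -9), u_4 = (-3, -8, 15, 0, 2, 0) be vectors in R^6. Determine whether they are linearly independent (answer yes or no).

Form the matrix with these vectors as rows and row reduce.
Swap R1 ↔ R2
R3 ← R3 + (6/5)·R1: [0, 2/5, 0, -19/5, 3/5, 27/5]
R4 ← R4 + (3/10)·R1: [0, -89/10, 15, -21/5, 29/10, 18/5]
R3 ← R3 + (2/15)·R2: [0, 0, 6/5, -19/5, 1, 33/5]
R4 ← R4 − (89/30)·R2: [0, 0, -117/10, -21/5, -6, -231/10]
R4 ← R4 + (39/4)·R3: [0, 0, 0, -165/4, 15/4, 165/4]
4 nonzero rows, so the 4 vectors span a space of dimension 4.
Since 4 = 4, the vectors are linearly independent.

yes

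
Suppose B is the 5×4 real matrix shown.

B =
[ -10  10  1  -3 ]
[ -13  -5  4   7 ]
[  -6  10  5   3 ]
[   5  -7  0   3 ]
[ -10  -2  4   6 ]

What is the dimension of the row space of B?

3

Row reduce to echelon form.
R2 ← R2 − (13/10)·R1: [0, -18, 27/10, 109/10]
R3 ← R3 − (3/5)·R1: [0, 4, 22/5, 24/5]
R4 ← R4 + (1/2)·R1: [0, -2, 1/2, 3/2]
R5 ← R5 − R1: [0, -12, 3, 9]
R3 ← R3 + (2/9)·R2: [0, 0, 5, 65/9]
R4 ← R4 − (1/9)·R2: [0, 0, 1/5, 13/45]
R5 ← R5 − (2/3)·R2: [0, 0, 6/5, 26/15]
R4 ← R4 − (1/25)·R3: [0, 0, 0, 0]
R5 ← R5 − (6/25)·R3: [0, 0, 0, 0]
Echelon form has 3 nonzero rows, so rank(B) = 3.
The row space has dimension equal to the rank: 3.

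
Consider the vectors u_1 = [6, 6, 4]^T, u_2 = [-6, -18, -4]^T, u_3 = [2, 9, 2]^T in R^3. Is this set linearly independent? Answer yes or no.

Form the matrix with these vectors as rows and row reduce.
R2 ← R2 + R1: [0, -12, 0]
R3 ← R3 − (1/3)·R1: [0, 7, 2/3]
R3 ← R3 + (7/12)·R2: [0, 0, 2/3]
3 nonzero rows, so the 3 vectors span a space of dimension 3.
Since 3 = 3, the vectors are linearly independent.

yes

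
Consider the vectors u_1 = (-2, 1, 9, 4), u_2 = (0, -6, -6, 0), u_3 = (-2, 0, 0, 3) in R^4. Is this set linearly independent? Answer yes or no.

Form the matrix with these vectors as rows and row reduce.
R3 ← R3 − R1: [0, -1, -9, -1]
R3 ← R3 − (1/6)·R2: [0, 0, -8, -1]
3 nonzero rows, so the 3 vectors span a space of dimension 3.
Since 3 = 3, the vectors are linearly independent.

yes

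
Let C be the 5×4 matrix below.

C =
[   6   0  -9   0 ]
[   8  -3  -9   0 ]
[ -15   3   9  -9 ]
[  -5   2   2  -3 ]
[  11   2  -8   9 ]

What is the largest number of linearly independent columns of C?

3

Row reduce to echelon form.
R2 ← R2 − (4/3)·R1: [0, -3, 3, 0]
R3 ← R3 + (5/2)·R1: [0, 3, -27/2, -9]
R4 ← R4 + (5/6)·R1: [0, 2, -11/2, -3]
R5 ← R5 − (11/6)·R1: [0, 2, 17/2, 9]
R3 ← R3 + R2: [0, 0, -21/2, -9]
R4 ← R4 + (2/3)·R2: [0, 0, -7/2, -3]
R5 ← R5 + (2/3)·R2: [0, 0, 21/2, 9]
R4 ← R4 − (1/3)·R3: [0, 0, 0, 0]
R5 ← R5 + R3: [0, 0, 0, 0]
Echelon form has 3 nonzero rows, so rank(C) = 3.
The rank gives the maximum number of linearly independent columns: 3.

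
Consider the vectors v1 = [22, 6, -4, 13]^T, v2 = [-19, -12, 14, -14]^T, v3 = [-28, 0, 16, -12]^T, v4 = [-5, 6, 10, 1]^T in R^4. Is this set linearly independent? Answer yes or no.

Form the matrix with these vectors as rows and row reduce.
R2 ← R2 + (19/22)·R1: [0, -75/11, 116/11, -61/22]
R3 ← R3 + (14/11)·R1: [0, 84/11, 120/11, 50/11]
R4 ← R4 + (5/22)·R1: [0, 81/11, 100/11, 87/22]
R3 ← R3 + (28/25)·R2: [0, 0, 568/25, 36/25]
R4 ← R4 + (27/25)·R2: [0, 0, 512/25, 24/25]
R4 ← R4 − (64/71)·R3: [0, 0, 0, -24/71]
4 nonzero rows, so the 4 vectors span a space of dimension 4.
Since 4 = 4, the vectors are linearly independent.

yes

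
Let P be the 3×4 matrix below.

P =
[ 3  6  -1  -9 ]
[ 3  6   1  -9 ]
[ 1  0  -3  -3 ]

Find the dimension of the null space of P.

Row reduce to echelon form.
R2 ← R2 − R1: [0, 0, 2, 0]
R3 ← R3 − (1/3)·R1: [0, -2, -8/3, 0]
Swap R2 ↔ R3
3 nonzero rows, so rank(P) = 3.
P has 4 columns; by rank–nullity, nullity = 4 − 3 = 1.

1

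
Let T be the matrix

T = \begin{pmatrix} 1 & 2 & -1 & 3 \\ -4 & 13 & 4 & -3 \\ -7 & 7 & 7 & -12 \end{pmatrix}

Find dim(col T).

Row reduce to echelon form.
R2 ← R2 + (4)·R1: [0, 21, 0, 9]
R3 ← R3 + (7)·R1: [0, 21, 0, 9]
R3 ← R3 − R2: [0, 0, 0, 0]
Echelon form has 2 nonzero rows, so rank(T) = 2.
The column space has dimension equal to the rank: 2.

2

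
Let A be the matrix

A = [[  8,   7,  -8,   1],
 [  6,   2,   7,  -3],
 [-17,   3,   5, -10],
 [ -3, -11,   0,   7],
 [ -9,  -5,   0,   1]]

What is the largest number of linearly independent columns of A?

Row reduce to echelon form.
R2 ← R2 − (3/4)·R1: [0, -13/4, 13, -15/4]
R3 ← R3 + (17/8)·R1: [0, 143/8, -12, -63/8]
R4 ← R4 + (3/8)·R1: [0, -67/8, -3, 59/8]
R5 ← R5 + (9/8)·R1: [0, 23/8, -9, 17/8]
R3 ← R3 + (11/2)·R2: [0, 0, 119/2, -57/2]
R4 ← R4 − (67/26)·R2: [0, 0, -73/2, 443/26]
R5 ← R5 + (23/26)·R2: [0, 0, 5/2, -31/26]
R4 ← R4 + (73/119)·R3: [0, 0, 0, -688/1547]
R5 ← R5 − (5/119)·R3: [0, 0, 0, 8/1547]
R5 ← R5 + (1/86)·R4: [0, 0, 0, 0]
Echelon form has 4 nonzero rows, so rank(A) = 4.
The rank gives the maximum number of linearly independent columns: 4.

4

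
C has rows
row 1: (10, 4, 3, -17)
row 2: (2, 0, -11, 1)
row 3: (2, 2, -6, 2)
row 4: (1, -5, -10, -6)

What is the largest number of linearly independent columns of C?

3

Row reduce to echelon form.
R2 ← R2 − (1/5)·R1: [0, -4/5, -58/5, 22/5]
R3 ← R3 − (1/5)·R1: [0, 6/5, -33/5, 27/5]
R4 ← R4 − (1/10)·R1: [0, -27/5, -103/10, -43/10]
R3 ← R3 + (3/2)·R2: [0, 0, -24, 12]
R4 ← R4 − (27/4)·R2: [0, 0, 68, -34]
R4 ← R4 + (17/6)·R3: [0, 0, 0, 0]
Echelon form has 3 nonzero rows, so rank(C) = 3.
The rank gives the maximum number of linearly independent columns: 3.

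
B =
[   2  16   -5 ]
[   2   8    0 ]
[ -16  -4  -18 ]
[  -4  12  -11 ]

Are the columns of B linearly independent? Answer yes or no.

Row reduce B to echelon form.
R2 ← R2 − R1: [0, -8, 5]
R3 ← R3 + (8)·R1: [0, 124, -58]
R4 ← R4 + (2)·R1: [0, 44, -21]
R3 ← R3 + (31/2)·R2: [0, 0, 39/2]
R4 ← R4 + (11/2)·R2: [0, 0, 13/2]
R4 ← R4 − (1/3)·R3: [0, 0, 0]
3 pivots among 3 columns.
Every column is a pivot column, so the columns are linearly independent.

yes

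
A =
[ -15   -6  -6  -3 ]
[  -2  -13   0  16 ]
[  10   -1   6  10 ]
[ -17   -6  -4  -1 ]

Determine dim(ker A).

Row reduce to echelon form.
R2 ← R2 − (2/15)·R1: [0, -61/5, 4/5, 82/5]
R3 ← R3 + (2/3)·R1: [0, -5, 2, 8]
R4 ← R4 − (17/15)·R1: [0, 4/5, 14/5, 12/5]
R3 ← R3 − (25/61)·R2: [0, 0, 102/61, 78/61]
R4 ← R4 + (4/61)·R2: [0, 0, 174/61, 212/61]
R4 ← R4 − (29/17)·R3: [0, 0, 0, 22/17]
4 nonzero rows, so rank(A) = 4.
A has 4 columns; by rank–nullity, nullity = 4 − 4 = 0.

0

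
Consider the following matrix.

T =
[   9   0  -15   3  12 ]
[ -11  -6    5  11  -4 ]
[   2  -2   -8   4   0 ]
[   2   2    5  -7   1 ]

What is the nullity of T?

1

Row reduce to echelon form.
R2 ← R2 + (11/9)·R1: [0, -6, -40/3, 44/3, 32/3]
R3 ← R3 − (2/9)·R1: [0, -2, -14/3, 10/3, -8/3]
R4 ← R4 − (2/9)·R1: [0, 2, 25/3, -23/3, -5/3]
R3 ← R3 − (1/3)·R2: [0, 0, -2/9, -14/9, -56/9]
R4 ← R4 + (1/3)·R2: [0, 0, 35/9, -25/9, 17/9]
R4 ← R4 + (35/2)·R3: [0, 0, 0, -30, -107]
4 nonzero rows, so rank(T) = 4.
T has 5 columns; by rank–nullity, nullity = 5 − 4 = 1.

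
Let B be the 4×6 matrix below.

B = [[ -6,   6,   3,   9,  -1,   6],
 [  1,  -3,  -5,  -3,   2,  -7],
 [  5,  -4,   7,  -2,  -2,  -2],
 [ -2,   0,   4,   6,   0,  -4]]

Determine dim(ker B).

Row reduce to echelon form.
R2 ← R2 + (1/6)·R1: [0, -2, -9/2, -3/2, 11/6, -6]
R3 ← R3 + (5/6)·R1: [0, 1, 19/2, 11/2, -17/6, 3]
R4 ← R4 − (1/3)·R1: [0, -2, 3, 3, 1/3, -6]
R3 ← R3 + (1/2)·R2: [0, 0, 29/4, 19/4, -23/12, 0]
R4 ← R4 − R2: [0, 0, 15/2, 9/2, -3/2, 0]
R4 ← R4 − (30/29)·R3: [0, 0, 0, -12/29, 14/29, 0]
4 nonzero rows, so rank(B) = 4.
B has 6 columns; by rank–nullity, nullity = 6 − 4 = 2.

2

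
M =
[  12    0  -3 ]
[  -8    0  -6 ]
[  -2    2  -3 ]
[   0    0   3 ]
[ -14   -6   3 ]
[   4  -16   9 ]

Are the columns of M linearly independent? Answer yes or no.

Row reduce M to echelon form.
R2 ← R2 + (2/3)·R1: [0, 0, -8]
R3 ← R3 + (1/6)·R1: [0, 2, -7/2]
R5 ← R5 + (7/6)·R1: [0, -6, -1/2]
R6 ← R6 − (1/3)·R1: [0, -16, 10]
Swap R2 ↔ R3
R5 ← R5 + (3)·R2: [0, 0, -11]
R6 ← R6 + (8)·R2: [0, 0, -18]
R4 ← R4 + (3/8)·R3: [0, 0, 0]
R5 ← R5 − (11/8)·R3: [0, 0, 0]
R6 ← R6 − (9/4)·R3: [0, 0, 0]
3 pivots among 3 columns.
Every column is a pivot column, so the columns are linearly independent.

yes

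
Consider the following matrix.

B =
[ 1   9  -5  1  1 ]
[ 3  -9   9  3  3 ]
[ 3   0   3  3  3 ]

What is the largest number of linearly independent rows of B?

Row reduce to echelon form.
R2 ← R2 − (3)·R1: [0, -36, 24, 0, 0]
R3 ← R3 − (3)·R1: [0, -27, 18, 0, 0]
R3 ← R3 − (3/4)·R2: [0, 0, 0, 0, 0]
Echelon form has 2 nonzero rows, so rank(B) = 2.
The rank gives the maximum number of linearly independent rows: 2.

2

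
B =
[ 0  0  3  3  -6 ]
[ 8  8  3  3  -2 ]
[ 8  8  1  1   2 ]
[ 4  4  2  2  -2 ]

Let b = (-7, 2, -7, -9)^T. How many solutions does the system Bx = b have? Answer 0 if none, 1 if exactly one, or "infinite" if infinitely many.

Row reduce the augmented matrix [B | b].
Swap R1 ↔ R2
R3 ← R3 − R1: [0, 0, -2, -2, 4, -9]
R4 ← R4 − (1/2)·R1: [0, 0, 1/2, 1/2, -1, -10]
R3 ← R3 + (2/3)·R2: [0, 0, 0, 0, 0, -41/3]
R4 ← R4 − (1/6)·R2: [0, 0, 0, 0, 0, -53/6]
R4 ← R4 − (53/82)·R3: [0, 0, 0, 0, 0, 0]
The echelon form has 3 nonzero rows; the last pivot sits in the augmented column, so rank(B) = 2 but rank([B|b]) = 3.
Since the ranks differ, the system is inconsistent.
It has no solutions.

0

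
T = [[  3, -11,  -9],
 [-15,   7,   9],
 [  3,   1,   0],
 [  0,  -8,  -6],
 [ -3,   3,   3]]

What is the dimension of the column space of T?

2

Row reduce to echelon form.
R2 ← R2 + (5)·R1: [0, -48, -36]
R3 ← R3 − R1: [0, 12, 9]
R5 ← R5 + R1: [0, -8, -6]
R3 ← R3 + (1/4)·R2: [0, 0, 0]
R4 ← R4 − (1/6)·R2: [0, 0, 0]
R5 ← R5 − (1/6)·R2: [0, 0, 0]
Echelon form has 2 nonzero rows, so rank(T) = 2.
The column space has dimension equal to the rank: 2.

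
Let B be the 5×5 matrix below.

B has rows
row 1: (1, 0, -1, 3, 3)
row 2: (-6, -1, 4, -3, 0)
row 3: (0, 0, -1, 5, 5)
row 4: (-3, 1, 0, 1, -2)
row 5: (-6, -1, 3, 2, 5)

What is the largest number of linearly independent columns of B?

3

Row reduce to echelon form.
R2 ← R2 + (6)·R1: [0, -1, -2, 15, 18]
R4 ← R4 + (3)·R1: [0, 1, -3, 10, 7]
R5 ← R5 + (6)·R1: [0, -1, -3, 20, 23]
R4 ← R4 + R2: [0, 0, -5, 25, 25]
R5 ← R5 − R2: [0, 0, -1, 5, 5]
R4 ← R4 − (5)·R3: [0, 0, 0, 0, 0]
R5 ← R5 − R3: [0, 0, 0, 0, 0]
Echelon form has 3 nonzero rows, so rank(B) = 3.
The rank gives the maximum number of linearly independent columns: 3.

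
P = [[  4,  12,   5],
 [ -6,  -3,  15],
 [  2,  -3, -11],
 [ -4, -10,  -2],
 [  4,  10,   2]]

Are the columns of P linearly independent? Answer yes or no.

Row reduce P to echelon form.
R2 ← R2 + (3/2)·R1: [0, 15, 45/2]
R3 ← R3 − (1/2)·R1: [0, -9, -27/2]
R4 ← R4 + R1: [0, 2, 3]
R5 ← R5 − R1: [0, -2, -3]
R3 ← R3 + (3/5)·R2: [0, 0, 0]
R4 ← R4 − (2/15)·R2: [0, 0, 0]
R5 ← R5 + (2/15)·R2: [0, 0, 0]
2 pivots among 3 columns.
Only 2 < 3 pivot columns, so the columns are linearly dependent.

no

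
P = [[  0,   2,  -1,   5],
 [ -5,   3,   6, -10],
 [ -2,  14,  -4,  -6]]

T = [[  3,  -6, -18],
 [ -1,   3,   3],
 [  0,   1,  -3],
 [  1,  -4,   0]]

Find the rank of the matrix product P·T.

2

First compute PT:
[[  3, -15,   9],
 [-28,  85,  81],
 [-26,  74,  90]]
Now row reduce the product.
R2 ← R2 + (28/3)·R1: [0, -55, 165]
R3 ← R3 + (26/3)·R1: [0, -56, 168]
R3 ← R3 − (56/55)·R2: [0, 0, 0]
2 nonzero rows, so rank(PT) = 2.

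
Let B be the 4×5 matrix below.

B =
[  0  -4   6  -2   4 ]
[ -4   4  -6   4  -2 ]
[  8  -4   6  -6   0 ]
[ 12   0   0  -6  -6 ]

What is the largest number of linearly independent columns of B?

Row reduce to echelon form.
Swap R1 ↔ R2
R3 ← R3 + (2)·R1: [0, 4, -6, 2, -4]
R4 ← R4 + (3)·R1: [0, 12, -18, 6, -12]
R3 ← R3 + R2: [0, 0, 0, 0, 0]
R4 ← R4 + (3)·R2: [0, 0, 0, 0, 0]
Echelon form has 2 nonzero rows, so rank(B) = 2.
The rank gives the maximum number of linearly independent columns: 2.

2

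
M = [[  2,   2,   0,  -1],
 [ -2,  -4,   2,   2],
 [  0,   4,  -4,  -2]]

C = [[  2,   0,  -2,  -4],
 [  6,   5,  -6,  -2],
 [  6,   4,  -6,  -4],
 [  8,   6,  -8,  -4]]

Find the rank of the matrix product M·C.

First compute MC:
[[  8,   4,  -8,  -8],
 [  0,   0,   0,   0],
 [-16,  -8,  16,  16]]
Now row reduce the product.
R3 ← R3 + (2)·R1: [0, 0, 0, 0]
1 nonzero row, so rank(MC) = 1.

1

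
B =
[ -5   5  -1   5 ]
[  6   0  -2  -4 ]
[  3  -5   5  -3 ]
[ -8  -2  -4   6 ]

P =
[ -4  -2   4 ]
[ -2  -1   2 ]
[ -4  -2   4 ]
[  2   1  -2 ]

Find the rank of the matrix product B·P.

1

First compute BP:
[[ 24,  12, -24],
 [-24, -12,  24],
 [-28, -14,  28],
 [ 64,  32, -64]]
Now row reduce the product.
R2 ← R2 + R1: [0, 0, 0]
R3 ← R3 + (7/6)·R1: [0, 0, 0]
R4 ← R4 − (8/3)·R1: [0, 0, 0]
1 nonzero row, so rank(BP) = 1.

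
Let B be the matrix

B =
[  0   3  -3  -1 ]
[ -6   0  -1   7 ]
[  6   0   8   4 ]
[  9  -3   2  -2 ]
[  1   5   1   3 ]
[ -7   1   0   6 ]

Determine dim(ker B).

0

Row reduce to echelon form.
Swap R1 ↔ R2
R3 ← R3 + R1: [0, 0, 7, 11]
R4 ← R4 + (3/2)·R1: [0, -3, 1/2, 17/2]
R5 ← R5 + (1/6)·R1: [0, 5, 5/6, 25/6]
R6 ← R6 − (7/6)·R1: [0, 1, 7/6, -13/6]
R4 ← R4 + R2: [0, 0, -5/2, 15/2]
R5 ← R5 − (5/3)·R2: [0, 0, 35/6, 35/6]
R6 ← R6 − (1/3)·R2: [0, 0, 13/6, -11/6]
R4 ← R4 + (5/14)·R3: [0, 0, 0, 80/7]
R5 ← R5 − (5/6)·R3: [0, 0, 0, -10/3]
R6 ← R6 − (13/42)·R3: [0, 0, 0, -110/21]
R5 ← R5 + (7/24)·R4: [0, 0, 0, 0]
R6 ← R6 + (11/24)·R4: [0, 0, 0, 0]
4 nonzero rows, so rank(B) = 4.
B has 4 columns; by rank–nullity, nullity = 4 − 4 = 0.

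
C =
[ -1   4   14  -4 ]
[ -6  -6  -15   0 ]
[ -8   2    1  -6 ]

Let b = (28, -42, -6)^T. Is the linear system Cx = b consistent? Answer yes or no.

Row reduce the augmented matrix [C | b].
R2 ← R2 − (6)·R1: [0, -30, -99, 24, -210]
R3 ← R3 − (8)·R1: [0, -30, -111, 26, -230]
R3 ← R3 − R2: [0, 0, -12, 2, -20]
The echelon form has 3 nonzero rows, and every pivot lies in the first 4 columns, so rank(C) = rank([C|b]) = 3.
The system is consistent.

yes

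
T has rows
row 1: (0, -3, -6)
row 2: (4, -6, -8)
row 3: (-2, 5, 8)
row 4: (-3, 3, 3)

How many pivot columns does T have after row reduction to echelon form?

2

Row reduce to echelon form.
Swap R1 ↔ R2
R3 ← R3 + (1/2)·R1: [0, 2, 4]
R4 ← R4 + (3/4)·R1: [0, -3/2, -3]
R3 ← R3 + (2/3)·R2: [0, 0, 0]
R4 ← R4 − (1/2)·R2: [0, 0, 0]
Echelon form has 2 nonzero rows, so rank(T) = 2.
Each nonzero row contributes one pivot column: 2 pivot columns.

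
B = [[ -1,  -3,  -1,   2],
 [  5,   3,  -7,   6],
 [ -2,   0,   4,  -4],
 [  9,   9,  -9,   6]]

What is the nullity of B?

2

Row reduce to echelon form.
R2 ← R2 + (5)·R1: [0, -12, -12, 16]
R3 ← R3 − (2)·R1: [0, 6, 6, -8]
R4 ← R4 + (9)·R1: [0, -18, -18, 24]
R3 ← R3 + (1/2)·R2: [0, 0, 0, 0]
R4 ← R4 − (3/2)·R2: [0, 0, 0, 0]
2 nonzero rows, so rank(B) = 2.
B has 4 columns; by rank–nullity, nullity = 4 − 2 = 2.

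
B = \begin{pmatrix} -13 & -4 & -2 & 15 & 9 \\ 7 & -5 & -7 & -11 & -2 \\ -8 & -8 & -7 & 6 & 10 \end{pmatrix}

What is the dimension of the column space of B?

Row reduce to echelon form.
R2 ← R2 + (7/13)·R1: [0, -93/13, -105/13, -38/13, 37/13]
R3 ← R3 − (8/13)·R1: [0, -72/13, -75/13, -42/13, 58/13]
R3 ← R3 − (24/31)·R2: [0, 0, 15/31, -30/31, 70/31]
Echelon form has 3 nonzero rows, so rank(B) = 3.
The column space has dimension equal to the rank: 3.

3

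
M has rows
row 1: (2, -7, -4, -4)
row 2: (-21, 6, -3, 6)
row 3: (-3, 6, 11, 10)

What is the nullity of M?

Row reduce to echelon form.
R2 ← R2 + (21/2)·R1: [0, -135/2, -45, -36]
R3 ← R3 + (3/2)·R1: [0, -9/2, 5, 4]
R3 ← R3 − (1/15)·R2: [0, 0, 8, 32/5]
3 nonzero rows, so rank(M) = 3.
M has 4 columns; by rank–nullity, nullity = 4 − 3 = 1.

1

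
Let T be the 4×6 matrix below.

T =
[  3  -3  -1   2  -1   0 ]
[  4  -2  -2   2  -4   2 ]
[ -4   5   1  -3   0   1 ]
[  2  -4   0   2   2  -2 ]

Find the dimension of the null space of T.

4

Row reduce to echelon form.
R2 ← R2 − (4/3)·R1: [0, 2, -2/3, -2/3, -8/3, 2]
R3 ← R3 + (4/3)·R1: [0, 1, -1/3, -1/3, -4/3, 1]
R4 ← R4 − (2/3)·R1: [0, -2, 2/3, 2/3, 8/3, -2]
R3 ← R3 − (1/2)·R2: [0, 0, 0, 0, 0, 0]
R4 ← R4 + R2: [0, 0, 0, 0, 0, 0]
2 nonzero rows, so rank(T) = 2.
T has 6 columns; by rank–nullity, nullity = 6 − 2 = 4.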